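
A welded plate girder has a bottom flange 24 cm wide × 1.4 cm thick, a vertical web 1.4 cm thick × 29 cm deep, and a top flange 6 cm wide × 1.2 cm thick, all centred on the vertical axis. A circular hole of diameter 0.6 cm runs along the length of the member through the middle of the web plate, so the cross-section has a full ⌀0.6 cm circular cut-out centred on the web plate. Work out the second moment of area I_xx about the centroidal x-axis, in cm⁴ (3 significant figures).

Decompose the section into non-overlapping parts with the origin at the bottom-left of its bounding rectangle.
Bottom plate: 24 × 1.4, A = 33.6 cm², y = 0.7 cm, Ī = 5.488 cm⁴.
Web plate: 1.4 × 29, A = 40.6 cm², y = 15.9 cm, Ī = 2845.4 cm⁴.
Top plate: 6 × 1.2, A = 7.2 cm², y = 31 cm, Ī = 0.864 cm⁴.
Hole (subtracted): ⌀0.6, A = 0.28274 cm², y = 15.9 cm, Ī = 0.0063617 cm⁴.
Centroid: ȳ = ΣA·y / ΣA = 10.944 cm.
Transfer each piece to the centroidal x-axis using Ī + A·d² with d = y − 10.944:
  bottom plate: d = -10.244 cm → contributes +3531.6 cm⁴
  web plate: d = 4.9558 cm → contributes +3842.5 cm⁴
  top plate: d = 20.056 cm → contributes +2 897 cm⁴
  hole: d = 4.9558 cm → contributes −6.9505 cm⁴
Total I = 10 264 cm⁴.

I_xx ≈ 1.03 × 10⁴ cm⁴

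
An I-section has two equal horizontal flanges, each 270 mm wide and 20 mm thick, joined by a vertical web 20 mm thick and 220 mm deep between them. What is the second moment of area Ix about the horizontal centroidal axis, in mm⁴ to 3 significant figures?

Ix ≈ 1.74 × 10⁸ mm⁴

Break the section into simple shapes (no overlaps), measuring from the bottom-left corner of the bounding box.
Bottom flange: 270 × 20, A = 5 400 mm², y = 10 mm, Ī = 180 000 mm⁴.
Web: 20 × 220, A = 4 400 mm², y = 130 mm, Ī = 17 746 667 mm⁴.
Top flange: 270 × 20, A = 5 400 mm², y = 250 mm, Ī = 180 000 mm⁴.
By symmetry the centroid is at mid-height, ȳ = 130 mm.
Transfer each piece to the horizontal centroidal axis using Ī + A·d² with d = y − 130:
  bottom flange: d = -120 mm → contributes +77 940 000 mm⁴
  web: d = 0 mm → contributes +17 746 667 mm⁴
  top flange: d = 120 mm → contributes +77 940 000 mm⁴
Total I = 173 626 667 mm⁴.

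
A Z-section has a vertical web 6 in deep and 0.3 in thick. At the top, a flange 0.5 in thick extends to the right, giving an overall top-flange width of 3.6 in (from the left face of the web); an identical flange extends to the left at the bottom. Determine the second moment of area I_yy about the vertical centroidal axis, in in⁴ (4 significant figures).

I_yy ≈ 13.70 in⁴

Split into non-overlapping primitives; take the origin at the lower-left of the bounding box.
Web: 0.3 × 6, A = 1.8 in², x = 3.45 in, Ī = 0.0135 in⁴.
Top flange (beyond web): 3.3 × 0.5, A = 1.65 in², x = 5.25 in, Ī = 1.49738 in⁴.
Bottom flange (beyond web): 3.3 × 0.5, A = 1.65 in², x = 1.65 in, Ī = 1.49738 in⁴.
Centroid: x̄ = ΣA·x / ΣA = 3.45 in.
Transfer each piece to the vertical centroidal axis using Ī + A·d² with d = x − 3.45:
  web: d = 0 in → contributes +0.0135 in⁴
  top flange (beyond web): d = 1.8 in → contributes +6.84338 in⁴
  bottom flange (beyond web): d = -1.8 in → contributes +6.84338 in⁴
Total I = 13.7003 in⁴.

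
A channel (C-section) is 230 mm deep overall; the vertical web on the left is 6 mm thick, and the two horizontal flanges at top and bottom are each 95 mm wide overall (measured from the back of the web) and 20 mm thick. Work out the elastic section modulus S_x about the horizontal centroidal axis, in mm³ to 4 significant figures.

S_x ≈ 3.952 × 10⁵ mm³

Treat the section as a set of non-overlapping primitives; coordinates are from the bounding-box lower-left.
Web: 6 × 230, A = 1 380 mm², y = 115 mm, Ī = 6 083 500 mm⁴.
Top flange (beyond web): 89 × 20, A = 1 780 mm², y = 220 mm, Ī = 59333.3 mm⁴.
Bottom flange (beyond web): 89 × 20, A = 1 780 mm², y = 10 mm, Ī = 59333.3 mm⁴.
By symmetry the centroid is at mid-height, ȳ = 115 mm.
Transfer each piece to the horizontal centroidal axis using Ī + A·d² with d = y − 115:
  web: d = 0 mm → contributes +6 083 500 mm⁴
  top flange (beyond web): d = 105 mm → contributes +19 683 833 mm⁴
  bottom flange (beyond web): d = -105 mm → contributes +19 683 833 mm⁴
Total I = 45 451 167 mm⁴.
Extreme fibre distance c = 115 mm; S = I/c = 395 228 mm³.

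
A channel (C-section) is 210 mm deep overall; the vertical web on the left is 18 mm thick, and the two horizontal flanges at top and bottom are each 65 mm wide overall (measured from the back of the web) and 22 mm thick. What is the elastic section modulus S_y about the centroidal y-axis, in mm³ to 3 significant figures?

Decompose the section into non-overlapping parts with the origin at the bottom-left of its bounding rectangle.
Web: 18 × 210, A = 3 780 mm², x = 9 mm, Ī = 102 060 mm⁴.
Top flange (beyond web): 47 × 22, A = 1 034 mm², x = 41.5 mm, Ī = 190 342 mm⁴.
Bottom flange (beyond web): 47 × 22, A = 1 034 mm², x = 41.5 mm, Ī = 190 342 mm⁴.
Centroid: x̄ = ΣA·x / ΣA = 20.493 mm.
Transfer each piece to the centroidal y-axis using Ī + A·d² with d = x − 20.493:
  web: d = -11.493 mm → contributes +601 341 mm⁴
  top flange (beyond web): d = 21.007 mm → contributes +646 648 mm⁴
  bottom flange (beyond web): d = 21.007 mm → contributes +646 648 mm⁴
Total I = 1 894 637 mm⁴.
Extreme fibre distance c = 44.507 mm; S = I/c = 42 569 mm³.

S_y ≈ 4.26 × 10⁴ mm³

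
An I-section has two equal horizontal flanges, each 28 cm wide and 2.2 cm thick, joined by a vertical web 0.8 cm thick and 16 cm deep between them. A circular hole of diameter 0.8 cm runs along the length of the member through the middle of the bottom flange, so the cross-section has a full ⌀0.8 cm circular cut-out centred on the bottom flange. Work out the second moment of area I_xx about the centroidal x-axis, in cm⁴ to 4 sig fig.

Treat the section as a set of non-overlapping primitives; coordinates are from the bounding-box lower-left.
Bottom flange: 28 × 2.2, A = 61.6 cm², y = 1.1 cm, Ī = 24.8453 cm⁴.
Web: 0.8 × 16, A = 12.8 cm², y = 10.2 cm, Ī = 273.067 cm⁴.
Top flange: 28 × 2.2, A = 61.6 cm², y = 19.3 cm, Ī = 24.8453 cm⁴.
Hole (subtracted): ⌀0.8, A = 0.502655 cm², y = 1.1 cm, Ī = 0.0201062 cm⁴.
Centroid: ȳ = ΣA·y / ΣA = 10.2338 cm.
Transfer each piece to the centroidal x-axis using Ī + A·d² with d = y − 10.2338:
  bottom flange: d = -9.13376 cm → contributes +5163.86 cm⁴
  web: d = -0.0337583 cm → contributes +273.081 cm⁴
  top flange: d = 9.06624 cm → contributes +5088.16 cm⁴
  hole: d = -9.13376 cm → contributes −41.9544 cm⁴
Total I = 10483.1 cm⁴.

I_xx ≈ 1.048 × 10⁴ cm⁴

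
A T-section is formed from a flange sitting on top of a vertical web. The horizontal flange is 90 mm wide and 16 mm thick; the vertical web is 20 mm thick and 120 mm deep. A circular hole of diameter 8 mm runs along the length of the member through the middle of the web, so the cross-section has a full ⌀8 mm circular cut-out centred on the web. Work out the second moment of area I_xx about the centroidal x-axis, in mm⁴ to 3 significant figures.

Decompose the section into non-overlapping parts with the origin at the bottom-left of its bounding rectangle.
Flange: 90 × 16, A = 1 440 mm², y = 128 mm, Ī = 30 720 mm⁴.
Web: 20 × 120, A = 2 400 mm², y = 60 mm, Ī = 2 880 000 mm⁴.
Hole (subtracted): ⌀8, A = 50.265 mm², y = 60 mm, Ī = 201.06 mm⁴.
Centroid: ȳ = ΣA·y / ΣA = 85.838 mm.
Transfer each piece to the centroidal x-axis using Ī + A·d² with d = y − 85.838:
  flange: d = 42.162 mm → contributes +2 590 486 mm⁴
  web: d = -25.838 mm → contributes +4 482 273 mm⁴
  hole: d = -25.838 mm → contributes −33 759 mm⁴
Total I = 7 039 000 mm⁴.

I_xx ≈ 7.04 × 10⁶ mm⁴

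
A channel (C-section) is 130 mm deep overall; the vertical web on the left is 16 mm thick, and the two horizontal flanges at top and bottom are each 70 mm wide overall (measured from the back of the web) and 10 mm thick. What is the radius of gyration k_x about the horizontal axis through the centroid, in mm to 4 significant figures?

Treat the section as a set of non-overlapping primitives; coordinates are from the bounding-box lower-left.
Web: 16 × 130, A = 2 080 mm², y = 65 mm, Ī = 2 929 333 mm⁴.
Top flange (beyond web): 54 × 10, A = 540 mm², y = 125 mm, Ī = 4 500 mm⁴.
Bottom flange (beyond web): 54 × 10, A = 540 mm², y = 5 mm, Ī = 4 500 mm⁴.
By symmetry the centroid is at mid-height, ȳ = 65 mm.
Transfer each piece to the horizontal axis through the centroid using Ī + A·d² with d = y − 65:
  web: d = 0 mm → contributes +2 929 333 mm⁴
  top flange (beyond web): d = 60 mm → contributes +1 948 500 mm⁴
  bottom flange (beyond web): d = -60 mm → contributes +1 948 500 mm⁴
Total I = 6 826 333 mm⁴.
Radius of gyration: k = √(I/A) = √(6 826 333 / 3 160) = 46.4783 mm.

k_x ≈ 46.48 mm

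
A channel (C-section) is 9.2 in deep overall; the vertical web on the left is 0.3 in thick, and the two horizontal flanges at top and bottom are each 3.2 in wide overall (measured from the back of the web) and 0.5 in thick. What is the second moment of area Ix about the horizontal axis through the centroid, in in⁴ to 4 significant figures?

Ix ≈ 74.40 in⁴

Break the section into simple shapes (no overlaps), measuring from the bottom-left corner of the bounding box.
Web: 0.3 × 9.2, A = 2.76 in², y = 4.6 in, Ī = 19.4672 in⁴.
Top flange (beyond web): 2.9 × 0.5, A = 1.45 in², y = 8.95 in, Ī = 0.0302083 in⁴.
Bottom flange (beyond web): 2.9 × 0.5, A = 1.45 in², y = 0.25 in, Ī = 0.0302083 in⁴.
By symmetry the centroid is at mid-height, ȳ = 4.6 in.
Transfer each piece to the horizontal axis through the centroid using Ī + A·d² with d = y − 4.6:
  web: d = 0 in → contributes +19.4672 in⁴
  top flange (beyond web): d = 4.35 in → contributes +27.4678 in⁴
  bottom flange (beyond web): d = -4.35 in → contributes +27.4678 in⁴
Total I = 74.4029 in⁴.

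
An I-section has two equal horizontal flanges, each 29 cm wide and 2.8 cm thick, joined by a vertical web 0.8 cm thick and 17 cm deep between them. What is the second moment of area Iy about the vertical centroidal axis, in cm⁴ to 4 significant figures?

Break the section into simple shapes (no overlaps), measuring from the bottom-left corner of the bounding box.
Bottom flange: 29 × 2.8, A = 81.2 cm², x = 14.5 cm, Ī = 5690.77 cm⁴.
Web: 0.8 × 17, A = 13.6 cm², x = 14.5 cm, Ī = 0.725333 cm⁴.
Top flange: 29 × 2.8, A = 81.2 cm², x = 14.5 cm, Ī = 5690.77 cm⁴.
By symmetry the centroid is at mid-width, x̄ = 14.5 cm.
All pieces are centred on the vertical centroidal axis, so I = ΣĪ = 11382.3 cm⁴.

Iy ≈ 1.138 × 10⁴ cm⁴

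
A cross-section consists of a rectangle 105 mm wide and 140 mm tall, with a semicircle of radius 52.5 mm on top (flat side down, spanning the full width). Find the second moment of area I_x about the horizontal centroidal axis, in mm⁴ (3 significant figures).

Break the section into simple shapes (no overlaps), measuring from the bottom-left corner of the bounding box.
Rectangular body: 105 × 140, A = 14 700 mm², y = 70 mm, Ī = 24 010 000 mm⁴.
Semicircular cap: semicircle r = 52.5, A = 4329.5 mm², y = 162.28 mm, Ī = 833 814 mm⁴.
Centroid: ȳ = ΣA·y / ΣA = 90.996 mm.
Transfer each piece to the horizontal centroidal axis using Ī + A·d² with d = y − 90.996:
  rectangular body: d = -20.996 mm → contributes +30 489 930 mm⁴
  semicircular cap: d = 71.286 mm → contributes +22 835 156 mm⁴
Total I = 53 325 086 mm⁴.

I_x ≈ 5.33 × 10⁷ mm⁴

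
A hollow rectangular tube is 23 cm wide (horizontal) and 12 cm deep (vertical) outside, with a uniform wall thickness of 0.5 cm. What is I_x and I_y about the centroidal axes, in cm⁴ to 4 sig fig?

I_x ≈ 871.8 cm⁴, I_y ≈ 2406 cm⁴

Split into non-overlapping primitives; take the origin at the lower-left of the bounding box.
Outer rectangle: 23 × 12, A = 276 cm², y = 6 cm, Ī = 3 312 cm⁴.
Inner void (subtracted): 22 × 11, A = 242 cm², y = 6 cm, Ī = 2440.17 cm⁴.
By symmetry the centroid is at mid-height, ȳ = 6 cm.
All pieces are centred on the centroidal x-axis, so I = ΣĪ (holes subtracted) = 871.833 cm⁴.
Repeating about the centroidal y-axis gives I_y = 2406.33 cm⁴.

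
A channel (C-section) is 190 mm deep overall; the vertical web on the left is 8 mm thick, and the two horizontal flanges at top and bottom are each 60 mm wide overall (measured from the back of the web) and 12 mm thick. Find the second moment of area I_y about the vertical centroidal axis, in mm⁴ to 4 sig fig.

I_y ≈ 9.061 × 10⁵ mm⁴

Break the section into simple shapes (no overlaps), measuring from the bottom-left corner of the bounding box.
Web: 8 × 190, A = 1 520 mm², x = 4 mm, Ī = 8106.67 mm⁴.
Top flange (beyond web): 52 × 12, A = 624 mm², x = 34 mm, Ī = 140 608 mm⁴.
Bottom flange (beyond web): 52 × 12, A = 624 mm², x = 34 mm, Ī = 140 608 mm⁴.
Centroid: x̄ = ΣA·x / ΣA = 17.526 mm.
Transfer each piece to the vertical centroidal axis using Ī + A·d² with d = x − 17.526:
  web: d = -13.526 mm → contributes +286 195 mm⁴
  top flange (beyond web): d = 16.474 mm → contributes +309 957 mm⁴
  bottom flange (beyond web): d = 16.474 mm → contributes +309 957 mm⁴
Total I = 906 109 mm⁴.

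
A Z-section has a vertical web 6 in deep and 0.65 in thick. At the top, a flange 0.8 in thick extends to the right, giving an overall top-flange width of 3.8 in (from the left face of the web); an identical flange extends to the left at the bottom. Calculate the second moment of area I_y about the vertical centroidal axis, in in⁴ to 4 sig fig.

Decompose the section into non-overlapping parts with the origin at the bottom-left of its bounding rectangle.
Web: 0.65 × 6, A = 3.9 in², x = 3.475 in, Ī = 0.137313 in⁴.
Top flange (beyond web): 3.15 × 0.8, A = 2.52 in², x = 5.375 in, Ī = 2.08373 in⁴.
Bottom flange (beyond web): 3.15 × 0.8, A = 2.52 in², x = 1.575 in, Ī = 2.08373 in⁴.
Centroid: x̄ = ΣA·x / ΣA = 3.475 in.
Transfer each piece to the vertical centroidal axis using Ī + A·d² with d = x − 3.475:
  web: d = 0 in → contributes +0.137313 in⁴
  top flange (beyond web): d = 1.9 in → contributes +11.1809 in⁴
  bottom flange (beyond web): d = -1.9 in → contributes +11.1809 in⁴
Total I = 22.4992 in⁴.

I_y ≈ 22.50 in⁴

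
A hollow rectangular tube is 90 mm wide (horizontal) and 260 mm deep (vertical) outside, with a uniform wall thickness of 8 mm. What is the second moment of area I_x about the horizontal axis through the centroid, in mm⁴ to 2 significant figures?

I_x ≈ 4.2 × 10⁷ mm⁴

Split into non-overlapping primitives; take the origin at the lower-left of the bounding box.
Outer rectangle: 90 × 260, A = 23 400 mm², y = 130 mm, Ī = 131 820 000 mm⁴.
Inner void (subtracted): 74 × 244, A = 18 056 mm², y = 130 mm, Ī = 89 581 835 mm⁴.
By symmetry the centroid is at mid-height, ȳ = 130 mm.
All pieces are centred on the horizontal axis through the centroid, so I = ΣĪ (holes subtracted) = 42 238 165 mm⁴.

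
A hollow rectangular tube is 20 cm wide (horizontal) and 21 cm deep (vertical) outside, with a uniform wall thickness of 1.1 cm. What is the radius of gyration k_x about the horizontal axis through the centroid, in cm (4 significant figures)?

k_x ≈ 8.084 cm

Split into non-overlapping primitives; take the origin at the lower-left of the bounding box.
Outer rectangle: 20 × 21, A = 420 cm², y = 10.5 cm, Ī = 15 435 cm⁴.
Inner void (subtracted): 17.8 × 18.8, A = 334.64 cm², y = 10.5 cm, Ī = 9856.26 cm⁴.
By symmetry the centroid is at mid-height, ȳ = 10.5 cm.
All pieces are centred on the horizontal axis through the centroid, so I = ΣĪ (holes subtracted) = 5578.74 cm⁴.
Radius of gyration: k = √(I/A) = √(5578.74 / 85.36) = 8.08427 cm.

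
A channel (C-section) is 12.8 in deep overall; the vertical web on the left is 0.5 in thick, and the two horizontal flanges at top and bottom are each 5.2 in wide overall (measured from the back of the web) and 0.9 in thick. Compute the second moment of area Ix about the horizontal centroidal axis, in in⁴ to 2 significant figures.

Ix ≈ 390 in⁴

Break the section into simple shapes (no overlaps), measuring from the bottom-left corner of the bounding box.
Web: 0.5 × 12.8, A = 6.4 in², y = 6.4 in, Ī = 87.38 in⁴.
Top flange (beyond web): 4.7 × 0.9, A = 4.23 in², y = 12.35 in, Ī = 0.2855 in⁴.
Bottom flange (beyond web): 4.7 × 0.9, A = 4.23 in², y = 0.45 in, Ī = 0.2855 in⁴.
By symmetry the centroid is at mid-height, ȳ = 6.4 in.
Transfer each piece to the horizontal centroidal axis using Ī + A·d² with d = y − 6.4:
  web: d = 0 in → contributes +87.38 in⁴
  top flange (beyond web): d = 5.95 in → contributes +150 in⁴
  bottom flange (beyond web): d = -5.95 in → contributes +150 in⁴
Total I = 387.5 in⁴.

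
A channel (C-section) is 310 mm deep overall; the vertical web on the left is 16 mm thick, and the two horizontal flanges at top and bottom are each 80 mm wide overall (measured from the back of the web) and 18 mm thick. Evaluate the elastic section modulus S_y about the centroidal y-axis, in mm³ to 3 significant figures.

S_y ≈ 5.75 × 10⁴ mm³

Break the section into simple shapes (no overlaps), measuring from the bottom-left corner of the bounding box.
Web: 16 × 310, A = 4 960 mm², x = 8 mm, Ī = 105 813 mm⁴.
Top flange (beyond web): 64 × 18, A = 1 152 mm², x = 48 mm, Ī = 393 216 mm⁴.
Bottom flange (beyond web): 64 × 18, A = 1 152 mm², x = 48 mm, Ī = 393 216 mm⁴.
Centroid: x̄ = ΣA·x / ΣA = 20.687 mm.
Transfer each piece to the centroidal y-axis using Ī + A·d² with d = x − 20.687:
  web: d = -12.687 mm → contributes +904 203 mm⁴
  top flange (beyond web): d = 27.313 mm → contributes +1 252 594 mm⁴
  bottom flange (beyond web): d = 27.313 mm → contributes +1 252 594 mm⁴
Total I = 3 409 391 mm⁴.
Extreme fibre distance c = 59.313 mm; S = I/c = 57 482 mm³.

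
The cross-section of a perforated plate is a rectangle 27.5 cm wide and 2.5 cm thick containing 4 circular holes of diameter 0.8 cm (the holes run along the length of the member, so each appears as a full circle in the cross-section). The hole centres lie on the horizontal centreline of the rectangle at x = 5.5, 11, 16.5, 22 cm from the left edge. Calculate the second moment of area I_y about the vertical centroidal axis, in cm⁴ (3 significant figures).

Break the section into simple shapes (no overlaps), measuring from the bottom-left corner of the bounding box.
Plate: 27.5 × 2.5, A = 68.75 cm², x = 13.75 cm, Ī = 4332.7 cm⁴.
Hole 1 (subtracted): ⌀0.8, A = 0.50265 cm², x = 5.5 cm, Ī = 0.020106 cm⁴.
Hole 2 (subtracted): ⌀0.8, A = 0.50265 cm², x = 11 cm, Ī = 0.020106 cm⁴.
Hole 3 (subtracted): ⌀0.8, A = 0.50265 cm², x = 16.5 cm, Ī = 0.020106 cm⁴.
Hole 4 (subtracted): ⌀0.8, A = 0.50265 cm², x = 22 cm, Ī = 0.020106 cm⁴.
By symmetry the centroid is at mid-width, x̄ = 13.75 cm.
Transfer each piece to the vertical centroidal axis using Ī + A·d² with d = x − 13.75:
  plate: d = 0 cm → contributes +4332.7 cm⁴
  hole 1: d = -8.25 cm → contributes −34.232 cm⁴
  hole 2: d = -2.75 cm → contributes −3.8214 cm⁴
  hole 3: d = 2.75 cm → contributes −3.8214 cm⁴
  hole 4: d = 8.25 cm → contributes −34.232 cm⁴
Total I = 4256.6 cm⁴.

I_y ≈ 4260 cm⁴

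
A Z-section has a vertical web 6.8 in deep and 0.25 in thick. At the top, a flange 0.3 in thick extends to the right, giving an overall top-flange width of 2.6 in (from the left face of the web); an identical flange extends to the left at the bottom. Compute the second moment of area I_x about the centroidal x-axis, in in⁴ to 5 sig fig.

Treat the section as a set of non-overlapping primitives; coordinates are from the bounding-box lower-left.
Web: 0.25 × 6.8, A = 1.7 in², y = 3.4 in, Ī = 6.550667 in⁴.
Top flange (beyond web): 2.35 × 0.3, A = 0.705 in², y = 6.65 in, Ī = 0.0052875 in⁴.
Bottom flange (beyond web): 2.35 × 0.3, A = 0.705 in², y = 0.15 in, Ī = 0.0052875 in⁴.
Centroid: ȳ = ΣA·y / ΣA = 3.4 in.
Transfer each piece to the centroidal x-axis using Ī + A·d² with d = y − 3.4:
  web: d = 0 in → contributes +6.550667 in⁴
  top flange (beyond web): d = 3.25 in → contributes +7.45185 in⁴
  bottom flange (beyond web): d = -3.25 in → contributes +7.45185 in⁴
Total I = 21.45437 in⁴.

I_x ≈ 21.454 in⁴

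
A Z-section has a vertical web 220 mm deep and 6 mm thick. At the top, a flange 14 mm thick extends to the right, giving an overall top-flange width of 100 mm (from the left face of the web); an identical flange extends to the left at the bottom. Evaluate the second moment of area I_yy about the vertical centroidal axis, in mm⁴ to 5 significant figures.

I_yy ≈ 8.5220 × 10⁶ mm⁴

Decompose the section into non-overlapping parts with the origin at the bottom-left of its bounding rectangle.
Web: 6 × 220, A = 1 320 mm², x = 97 mm, Ī = 3 960 mm⁴.
Top flange (beyond web): 94 × 14, A = 1 316 mm², x = 147 mm, Ī = 969014.7 mm⁴.
Bottom flange (beyond web): 94 × 14, A = 1 316 mm², x = 47 mm, Ī = 969014.7 mm⁴.
Centroid: x̄ = ΣA·x / ΣA = 97 mm.
Transfer each piece to the vertical centroidal axis using Ī + A·d² with d = x − 97:
  web: d = 0 mm → contributes +3 960 mm⁴
  top flange (beyond web): d = 50 mm → contributes +4 259 015 mm⁴
  bottom flange (beyond web): d = -50 mm → contributes +4 259 015 mm⁴
Total I = 8 521 989 mm⁴.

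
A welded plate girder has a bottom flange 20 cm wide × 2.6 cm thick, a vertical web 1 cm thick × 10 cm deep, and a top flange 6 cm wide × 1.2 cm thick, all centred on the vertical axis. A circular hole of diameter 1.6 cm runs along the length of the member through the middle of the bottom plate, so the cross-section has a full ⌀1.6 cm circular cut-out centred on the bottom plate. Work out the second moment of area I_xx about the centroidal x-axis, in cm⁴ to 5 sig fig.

I_xx ≈ 1200.7 cm⁴

Decompose the section into non-overlapping parts with the origin at the bottom-left of its bounding rectangle.
Bottom plate: 20 × 2.6, A = 52 cm², y = 1.3 cm, Ī = 29.29333 cm⁴.
Web plate: 1 × 10, A = 10 cm², y = 7.6 cm, Ī = 83.33333 cm⁴.
Top plate: 6 × 1.2, A = 7.2 cm², y = 13.2 cm, Ī = 0.864 cm⁴.
Hole (subtracted): ⌀1.6, A = 2.010619 cm², y = 1.3 cm, Ī = 0.3216991 cm⁴.
Centroid: ȳ = ΣA·y / ΣA = 3.51285 cm.
Transfer each piece to the centroidal x-axis using Ī + A·d² with d = y − 3.51285:
  bottom plate: d = -2.21285 cm → contributes +283.9219 cm⁴
  web plate: d = 4.08715 cm → contributes +250.3813 cm⁴
  top plate: d = 9.68715 cm → contributes +676.5183 cm⁴
  hole: d = -2.21285 cm → contributes −10.16711 cm⁴
Total I = 1200.654 cm⁴.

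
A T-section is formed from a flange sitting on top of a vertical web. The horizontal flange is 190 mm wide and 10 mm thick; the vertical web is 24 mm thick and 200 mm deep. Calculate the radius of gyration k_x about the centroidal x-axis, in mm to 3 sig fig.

k_x ≈ 68.0 mm

Decompose the section into non-overlapping parts with the origin at the bottom-left of its bounding rectangle.
Flange: 190 × 10, A = 1 900 mm², y = 205 mm, Ī = 15 833 mm⁴.
Web: 24 × 200, A = 4 800 mm², y = 100 mm, Ī = 16 000 000 mm⁴.
Centroid: ȳ = ΣA·y / ΣA = 129.78 mm.
Transfer each piece to the centroidal x-axis using Ī + A·d² with d = y − 129.78:
  flange: d = 75.224 mm → contributes +10 767 235 mm⁴
  web: d = -29.776 mm → contributes +20 255 763 mm⁴
Total I = 31 022 998 mm⁴.
Radius of gyration: k = √(I/A) = √(31 022 998 / 6 700) = 68.046 mm.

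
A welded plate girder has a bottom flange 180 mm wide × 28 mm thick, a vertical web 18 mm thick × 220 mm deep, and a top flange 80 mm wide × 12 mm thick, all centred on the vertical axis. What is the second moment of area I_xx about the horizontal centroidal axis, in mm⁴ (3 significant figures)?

I_xx ≈ 8.02 × 10⁷ mm⁴

Decompose the section into non-overlapping parts with the origin at the bottom-left of its bounding rectangle.
Bottom plate: 180 × 28, A = 5 040 mm², y = 14 mm, Ī = 329 280 mm⁴.
Web plate: 18 × 220, A = 3 960 mm², y = 138 mm, Ī = 15 972 000 mm⁴.
Top plate: 80 × 12, A = 960 mm², y = 254 mm, Ī = 11 520 mm⁴.
Centroid: ȳ = ΣA·y / ΣA = 86.434 mm.
Transfer each piece to the horizontal centroidal axis using Ī + A·d² with d = y − 86.434:
  bottom plate: d = -72.434 mm → contributes +26 772 376 mm⁴
  web plate: d = 51.566 mm → contributes +26 501 956 mm⁴
  top plate: d = 167.57 mm → contributes +26 966 835 mm⁴
Total I = 80 241 166 mm⁴.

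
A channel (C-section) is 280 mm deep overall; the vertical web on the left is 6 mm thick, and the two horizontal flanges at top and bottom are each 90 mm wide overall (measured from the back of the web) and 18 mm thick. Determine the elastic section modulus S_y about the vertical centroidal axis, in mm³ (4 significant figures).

Break the section into simple shapes (no overlaps), measuring from the bottom-left corner of the bounding box.
Web: 6 × 280, A = 1 680 mm², x = 3 mm, Ī = 5 040 mm⁴.
Top flange (beyond web): 84 × 18, A = 1 512 mm², x = 48 mm, Ī = 889 056 mm⁴.
Bottom flange (beyond web): 84 × 18, A = 1 512 mm², x = 48 mm, Ī = 889 056 mm⁴.
Centroid: x̄ = ΣA·x / ΣA = 31.9286 mm.
Transfer each piece to the vertical centroidal axis using Ī + A·d² with d = x − 31.9286:
  web: d = -28.9286 mm → contributes +1 410 969 mm⁴
  top flange (beyond web): d = 16.0714 mm → contributes +1 279 592 mm⁴
  bottom flange (beyond web): d = 16.0714 mm → contributes +1 279 592 mm⁴
Total I = 3 970 152 mm⁴.
Extreme fibre distance c = 58.0714 mm; S = I/c = 68366.7 mm³.

S_y ≈ 6.837 × 10⁴ mm³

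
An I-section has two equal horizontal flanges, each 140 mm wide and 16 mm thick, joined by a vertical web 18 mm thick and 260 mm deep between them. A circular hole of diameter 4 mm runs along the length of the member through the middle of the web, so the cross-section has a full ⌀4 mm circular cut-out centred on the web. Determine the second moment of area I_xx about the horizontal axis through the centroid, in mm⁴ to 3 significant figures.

I_xx ≈ 1.12 × 10⁸ mm⁴

Decompose the section into non-overlapping parts with the origin at the bottom-left of its bounding rectangle.
Bottom flange: 140 × 16, A = 2 240 mm², y = 8 mm, Ī = 47 787 mm⁴.
Web: 18 × 260, A = 4 680 mm², y = 146 mm, Ī = 26 364 000 mm⁴.
Top flange: 140 × 16, A = 2 240 mm², y = 284 mm, Ī = 47 787 mm⁴.
Hole (subtracted): ⌀4, A = 12.566 mm², y = 146 mm, Ī = 12.566 mm⁴.
By symmetry the centroid is at mid-height, ȳ = 146 mm.
Transfer each piece to the horizontal axis through the centroid using Ī + A·d² with d = y − 146:
  bottom flange: d = -138 mm → contributes +42 706 347 mm⁴
  web: d = 0 mm → contributes +26 364 000 mm⁴
  top flange: d = 138 mm → contributes +42 706 347 mm⁴
  hole: d = 0 mm → contributes −12.566 mm⁴
Total I = 111 776 681 mm⁴.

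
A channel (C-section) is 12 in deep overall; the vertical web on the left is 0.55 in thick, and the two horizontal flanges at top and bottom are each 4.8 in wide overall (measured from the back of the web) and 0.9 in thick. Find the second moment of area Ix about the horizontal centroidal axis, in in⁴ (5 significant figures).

Ix ≈ 315.36 in⁴

Decompose the section into non-overlapping parts with the origin at the bottom-left of its bounding rectangle.
Web: 0.55 × 12, A = 6.6 in², y = 6 in, Ī = 79.2 in⁴.
Top flange (beyond web): 4.25 × 0.9, A = 3.825 in², y = 11.55 in, Ī = 0.2581875 in⁴.
Bottom flange (beyond web): 4.25 × 0.9, A = 3.825 in², y = 0.45 in, Ī = 0.2581875 in⁴.
By symmetry the centroid is at mid-height, ȳ = 6 in.
Transfer each piece to the horizontal centroidal axis using Ī + A·d² with d = y − 6:
  web: d = 0 in → contributes +79.2 in⁴
  top flange (beyond web): d = 5.55 in → contributes +118.0778 in⁴
  bottom flange (beyond web): d = -5.55 in → contributes +118.0778 in⁴
Total I = 315.3555 in⁴.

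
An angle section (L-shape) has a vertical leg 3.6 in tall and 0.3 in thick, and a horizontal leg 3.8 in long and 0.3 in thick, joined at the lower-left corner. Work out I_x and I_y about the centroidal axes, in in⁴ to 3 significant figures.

I_x ≈ 2.62 in⁴, I_y ≈ 3.00 in⁴

Decompose the section into non-overlapping parts with the origin at the bottom-left of its bounding rectangle.
Vertical leg: 0.3 × 3.6, A = 1.08 in², y = 1.8 in, Ī = 1.1664 in⁴.
Horizontal leg (remainder): 3.5 × 0.3, A = 1.05 in², y = 0.15 in, Ī = 0.007875 in⁴.
Centroid: ȳ = ΣA·y / ΣA = 0.98662 in.
Transfer each piece to the centroidal x-axis using Ī + A·d² with d = y − 0.98662:
  vertical leg: d = 0.81338 in → contributes +1.8809 in⁴
  horizontal leg (remainder): d = -0.83662 in → contributes +0.7428 in⁴
Total I = 2.6237 in⁴.
For the y-axis: x̄ = 1.0866 in.
Repeating about the centroidal y-axis gives I_y = 3.0019 in⁴.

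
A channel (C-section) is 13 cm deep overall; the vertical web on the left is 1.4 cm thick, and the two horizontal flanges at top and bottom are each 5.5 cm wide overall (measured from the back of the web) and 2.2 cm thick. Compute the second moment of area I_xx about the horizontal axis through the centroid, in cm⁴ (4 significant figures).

Split into non-overlapping primitives; take the origin at the lower-left of the bounding box.
Web: 1.4 × 13, A = 18.2 cm², y = 6.5 cm, Ī = 256.317 cm⁴.
Top flange (beyond web): 4.1 × 2.2, A = 9.02 cm², y = 11.9 cm, Ī = 3.63807 cm⁴.
Bottom flange (beyond web): 4.1 × 2.2, A = 9.02 cm², y = 1.1 cm, Ī = 3.63807 cm⁴.
By symmetry the centroid is at mid-height, ȳ = 6.5 cm.
Transfer each piece to the horizontal axis through the centroid using Ī + A·d² with d = y − 6.5:
  web: d = 0 cm → contributes +256.317 cm⁴
  top flange (beyond web): d = 5.4 cm → contributes +266.661 cm⁴
  bottom flange (beyond web): d = -5.4 cm → contributes +266.661 cm⁴
Total I = 789.639 cm⁴.

I_xx ≈ 789.6 cm⁴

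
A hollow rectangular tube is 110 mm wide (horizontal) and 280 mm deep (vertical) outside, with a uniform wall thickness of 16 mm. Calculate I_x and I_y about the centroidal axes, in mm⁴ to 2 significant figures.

Decompose the section into non-overlapping parts with the origin at the bottom-left of its bounding rectangle.
Outer rectangle: 110 × 280, A = 30 800 mm², y = 140 mm, Ī = 201 226 667 mm⁴.
Inner void (subtracted): 78 × 248, A = 19 344 mm², y = 140 mm, Ī = 99 144 448 mm⁴.
By symmetry the centroid is at mid-height, ȳ = 140 mm.
All pieces are centred on the centroidal x-axis, so I = ΣĪ (holes subtracted) = 102 082 219 mm⁴.
Repeating about the centroidal y-axis gives I_y = 21 249 259 mm⁴.

I_x ≈ 1.0 × 10⁸ mm⁴, I_y ≈ 2.1 × 10⁷ mm⁴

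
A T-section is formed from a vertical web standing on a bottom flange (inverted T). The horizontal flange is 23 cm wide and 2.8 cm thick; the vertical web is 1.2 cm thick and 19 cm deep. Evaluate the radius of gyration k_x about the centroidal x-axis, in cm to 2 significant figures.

k_x ≈ 5.6 cm

Treat the section as a set of non-overlapping primitives; coordinates are from the bounding-box lower-left.
Flange: 23 × 2.8, A = 64.4 cm², y = 1.4 cm, Ī = 42.07 cm⁴.
Web: 1.2 × 19, A = 22.8 cm², y = 12.3 cm, Ī = 685.9 cm⁴.
Centroid: ȳ = ΣA·y / ΣA = 4.25 cm.
Transfer each piece to the centroidal x-axis using Ī + A·d² with d = y − 4.25:
  flange: d = -2.85 cm → contributes +565.2 cm⁴
  web: d = 8.05 cm → contributes +2 163 cm⁴
Total I = 2 729 cm⁴.
Radius of gyration: k = √(I/A) = √(2 729 / 87.2) = 5.594 cm.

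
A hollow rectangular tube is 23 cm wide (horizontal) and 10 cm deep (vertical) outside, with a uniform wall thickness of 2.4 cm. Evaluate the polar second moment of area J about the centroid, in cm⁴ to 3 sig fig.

Break the section into simple shapes (no overlaps), measuring from the bottom-left corner of the bounding box.
Outer rectangle: 23 × 10, A = 230 cm², y = 5 cm, Ī = 1916.7 cm⁴.
Inner void (subtracted): 18.2 × 5.2, A = 94.64 cm², y = 5 cm, Ī = 213.26 cm⁴.
By symmetry the centroid is at mid-height, ȳ = 5 cm.
All pieces are centred on the centroidal x-axis, so I = ΣĪ (holes subtracted) = 1703.4 cm⁴.
Repeating about the centroidal y-axis gives I_y = 7526.8 cm⁴.
Polar second moment: J = I_x + I_y = 9230.2 cm⁴.

J ≈ 9230 cm⁴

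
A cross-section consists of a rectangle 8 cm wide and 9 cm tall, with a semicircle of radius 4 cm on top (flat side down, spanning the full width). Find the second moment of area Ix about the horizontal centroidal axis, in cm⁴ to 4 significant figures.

Break the section into simple shapes (no overlaps), measuring from the bottom-left corner of the bounding box.
Rectangular body: 8 × 9, A = 72 cm², y = 4.5 cm, Ī = 486 cm⁴.
Semicircular cap: semicircle r = 4, A = 25.1327 cm², y = 10.6977 cm, Ī = 28.0978 cm⁴.
Centroid: ȳ = ΣA·y / ΣA = 6.10362 cm.
Transfer each piece to the horizontal centroidal axis using Ī + A·d² with d = y − 6.10362:
  rectangular body: d = -1.60362 cm → contributes +671.155 cm⁴
  semicircular cap: d = 4.59403 cm → contributes +558.528 cm⁴
Total I = 1229.68 cm⁴.

Ix ≈ 1230 cm⁴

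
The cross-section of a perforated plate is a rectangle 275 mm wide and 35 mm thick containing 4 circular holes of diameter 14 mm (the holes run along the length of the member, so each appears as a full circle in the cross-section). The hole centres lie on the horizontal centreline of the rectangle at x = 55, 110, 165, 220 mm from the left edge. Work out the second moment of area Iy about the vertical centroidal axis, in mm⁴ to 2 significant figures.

Break the section into simple shapes (no overlaps), measuring from the bottom-left corner of the bounding box.
Plate: 275 × 35, A = 9 625 mm², x = 137.5 mm, Ī = 60 657 552 mm⁴.
Hole 1 (subtracted): ⌀14, A = 153.9 mm², x = 55 mm, Ī = 1 886 mm⁴.
Hole 2 (subtracted): ⌀14, A = 153.9 mm², x = 110 mm, Ī = 1 886 mm⁴.
Hole 3 (subtracted): ⌀14, A = 153.9 mm², x = 165 mm, Ī = 1 886 mm⁴.
Hole 4 (subtracted): ⌀14, A = 153.9 mm², x = 220 mm, Ī = 1 886 mm⁴.
By symmetry the centroid is at mid-width, x̄ = 137.5 mm.
Transfer each piece to the vertical centroidal axis using Ī + A·d² with d = x − 137.5:
  plate: d = 0 mm → contributes +60 657 552 mm⁴
  hole 1: d = -82.5 mm → contributes −1 049 627 mm⁴
  hole 2: d = -27.5 mm → contributes −118 301 mm⁴
  hole 3: d = 27.5 mm → contributes −118 301 mm⁴
  hole 4: d = 82.5 mm → contributes −1 049 627 mm⁴
Total I = 58 321 696 mm⁴.

Iy ≈ 5.8 × 10⁷ mm⁴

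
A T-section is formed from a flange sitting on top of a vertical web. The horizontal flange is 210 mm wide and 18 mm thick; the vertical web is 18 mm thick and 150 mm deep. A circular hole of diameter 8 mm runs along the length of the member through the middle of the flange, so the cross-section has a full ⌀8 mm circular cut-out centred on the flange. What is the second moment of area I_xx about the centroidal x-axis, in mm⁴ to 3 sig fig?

Decompose the section into non-overlapping parts with the origin at the bottom-left of its bounding rectangle.
Flange: 210 × 18, A = 3 780 mm², y = 159 mm, Ī = 102 060 mm⁴.
Web: 18 × 150, A = 2 700 mm², y = 75 mm, Ī = 5 062 500 mm⁴.
Hole (subtracted): ⌀8, A = 50.265 mm², y = 159 mm, Ī = 201.06 mm⁴.
Centroid: ȳ = ΣA·y / ΣA = 123.73 mm.
Transfer each piece to the centroidal x-axis using Ī + A·d² with d = y − 123.73:
  flange: d = 35.274 mm → contributes +4 805 242 mm⁴
  web: d = -48.726 mm → contributes +11 473 003 mm⁴
  hole: d = 35.274 mm → contributes −62 743 mm⁴
Total I = 16 215 502 mm⁴.

I_xx ≈ 1.62 × 10⁷ mm⁴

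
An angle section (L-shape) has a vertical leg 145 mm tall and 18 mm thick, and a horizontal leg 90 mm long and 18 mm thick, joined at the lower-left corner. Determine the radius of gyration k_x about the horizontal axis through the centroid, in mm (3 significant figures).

Treat the section as a set of non-overlapping primitives; coordinates are from the bounding-box lower-left.
Vertical leg: 18 × 145, A = 2 610 mm², y = 72.5 mm, Ī = 4 572 938 mm⁴.
Horizontal leg (remainder): 72 × 18, A = 1 296 mm², y = 9 mm, Ī = 34 992 mm⁴.
Centroid: ȳ = ΣA·y / ΣA = 51.431 mm.
Transfer each piece to the horizontal axis through the centroid using Ī + A·d² with d = y − 51.431:
  vertical leg: d = 21.069 mm → contributes +5 731 537 mm⁴
  horizontal leg (remainder): d = -42.431 mm → contributes +2 368 283 mm⁴
Total I = 8 099 821 mm⁴.
Radius of gyration: k = √(I/A) = √(8 099 821 / 3 906) = 45.538 mm.

k_x ≈ 45.5 mm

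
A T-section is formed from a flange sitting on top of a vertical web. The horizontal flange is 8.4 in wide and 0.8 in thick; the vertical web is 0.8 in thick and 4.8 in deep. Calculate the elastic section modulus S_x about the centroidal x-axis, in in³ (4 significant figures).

Break the section into simple shapes (no overlaps), measuring from the bottom-left corner of the bounding box.
Flange: 8.4 × 0.8, A = 6.72 in², y = 5.2 in, Ī = 0.3584 in⁴.
Web: 0.8 × 4.8, A = 3.84 in², y = 2.4 in, Ī = 7.3728 in⁴.
Centroid: ȳ = ΣA·y / ΣA = 4.18182 in.
Transfer each piece to the centroidal x-axis using Ī + A·d² with d = y − 4.18182:
  flange: d = 1.01818 in → contributes +7.32499 in⁴
  web: d = -1.78182 in → contributes +19.5643 in⁴
Total I = 26.8893 in⁴.
Extreme fibre distance c = 4.18182 in; S = I/c = 6.43005 in³.

S_x ≈ 6.430 in³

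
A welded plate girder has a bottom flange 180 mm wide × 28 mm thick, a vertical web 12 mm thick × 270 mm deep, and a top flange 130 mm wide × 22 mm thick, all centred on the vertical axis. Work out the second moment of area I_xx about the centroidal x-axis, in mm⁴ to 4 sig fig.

I_xx ≈ 1.830 × 10⁸ mm⁴

Split into non-overlapping primitives; take the origin at the lower-left of the bounding box.
Bottom plate: 180 × 28, A = 5 040 mm², y = 14 mm, Ī = 329 280 mm⁴.
Web plate: 12 × 270, A = 3 240 mm², y = 163 mm, Ī = 19 683 000 mm⁴.
Top plate: 130 × 22, A = 2 860 mm², y = 309 mm, Ī = 115 353 mm⁴.
Centroid: ȳ = ΣA·y / ΣA = 133.072 mm.
Transfer each piece to the centroidal x-axis using Ī + A·d² with d = y − 133.072:
  bottom plate: d = -119.072 mm → contributes +71 786 887 mm⁴
  web plate: d = 29.9282 mm → contributes +22 585 056 mm⁴
  top plate: d = 175.928 mm → contributes +88 634 432 mm⁴
Total I = 183 006 376 mm⁴.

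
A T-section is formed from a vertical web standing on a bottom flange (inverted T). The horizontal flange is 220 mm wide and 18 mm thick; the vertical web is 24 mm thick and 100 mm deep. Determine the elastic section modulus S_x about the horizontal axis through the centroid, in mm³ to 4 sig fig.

S_x ≈ 8.426 × 10⁴ mm³

Break the section into simple shapes (no overlaps), measuring from the bottom-left corner of the bounding box.
Flange: 220 × 18, A = 3 960 mm², y = 9 mm, Ī = 106 920 mm⁴.
Web: 24 × 100, A = 2 400 mm², y = 68 mm, Ī = 2 000 000 mm⁴.
Centroid: ȳ = ΣA·y / ΣA = 31.2642 mm.
Transfer each piece to the horizontal axis through the centroid using Ī + A·d² with d = y − 31.2642:
  flange: d = -22.2642 mm → contributes +2 069 862 mm⁴
  web: d = 36.7358 mm → contributes +5 238 854 mm⁴
Total I = 7 308 716 mm⁴.
Extreme fibre distance c = 86.7358 mm; S = I/c = 84264.1 mm³.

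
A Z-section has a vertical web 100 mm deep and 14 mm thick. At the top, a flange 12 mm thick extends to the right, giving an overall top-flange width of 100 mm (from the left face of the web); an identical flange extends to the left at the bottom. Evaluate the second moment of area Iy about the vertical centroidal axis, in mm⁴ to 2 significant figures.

Iy ≈ 6.5 × 10⁶ mm⁴

Decompose the section into non-overlapping parts with the origin at the bottom-left of its bounding rectangle.
Web: 14 × 100, A = 1 400 mm², x = 93 mm, Ī = 22 867 mm⁴.
Top flange (beyond web): 86 × 12, A = 1 032 mm², x = 143 mm, Ī = 636 056 mm⁴.
Bottom flange (beyond web): 86 × 12, A = 1 032 mm², x = 43 mm, Ī = 636 056 mm⁴.
Centroid: x̄ = ΣA·x / ΣA = 93 mm.
Transfer each piece to the vertical centroidal axis using Ī + A·d² with d = x − 93:
  web: d = 0 mm → contributes +22 867 mm⁴
  top flange (beyond web): d = 50 mm → contributes +3 216 056 mm⁴
  bottom flange (beyond web): d = -50 mm → contributes +3 216 056 mm⁴
Total I = 6 454 979 mm⁴.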